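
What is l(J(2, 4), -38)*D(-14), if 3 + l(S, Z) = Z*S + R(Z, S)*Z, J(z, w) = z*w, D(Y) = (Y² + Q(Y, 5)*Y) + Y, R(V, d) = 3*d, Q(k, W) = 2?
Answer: -187726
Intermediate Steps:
D(Y) = Y² + 3*Y (D(Y) = (Y² + 2*Y) + Y = Y² + 3*Y)
J(z, w) = w*z
l(S, Z) = -3 + 4*S*Z (l(S, Z) = -3 + (Z*S + (3*S)*Z) = -3 + (S*Z + 3*S*Z) = -3 + 4*S*Z)
l(J(2, 4), -38)*D(-14) = (-3 + 4*(4*2)*(-38))*(-14*(3 - 14)) = (-3 + 4*8*(-38))*(-14*(-11)) = (-3 - 1216)*154 = -1219*154 = -187726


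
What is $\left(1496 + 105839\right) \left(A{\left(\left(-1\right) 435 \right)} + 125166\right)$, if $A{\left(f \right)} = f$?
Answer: $13388001885$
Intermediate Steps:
$\left(1496 + 105839\right) \left(A{\left(\left(-1\right) 435 \right)} + 125166\right) = \left(1496 + 105839\right) \left(\left(-1\right) 435 + 125166\right) = 107335 \left(-435 + 125166\right) = 107335 \cdot 124731 = 13388001885$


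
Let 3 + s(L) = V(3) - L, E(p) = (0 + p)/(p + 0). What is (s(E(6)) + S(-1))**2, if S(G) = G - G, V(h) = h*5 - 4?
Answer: 49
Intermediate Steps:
E(p) = 1 (E(p) = p/p = 1)
V(h) = -4 + 5*h (V(h) = 5*h - 4 = -4 + 5*h)
S(G) = 0
s(L) = 8 - L (s(L) = -3 + ((-4 + 5*3) - L) = -3 + ((-4 + 15) - L) = -3 + (11 - L) = 8 - L)
(s(E(6)) + S(-1))**2 = ((8 - 1*1) + 0)**2 = ((8 - 1) + 0)**2 = (7 + 0)**2 = 7**2 = 49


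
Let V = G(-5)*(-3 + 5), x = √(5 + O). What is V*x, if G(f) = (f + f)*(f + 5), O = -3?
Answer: 0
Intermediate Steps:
G(f) = 2*f*(5 + f) (G(f) = (2*f)*(5 + f) = 2*f*(5 + f))
x = √2 (x = √(5 - 3) = √2 ≈ 1.4142)
V = 0 (V = (2*(-5)*(5 - 5))*(-3 + 5) = (2*(-5)*0)*2 = 0*2 = 0)
V*x = 0*√2 = 0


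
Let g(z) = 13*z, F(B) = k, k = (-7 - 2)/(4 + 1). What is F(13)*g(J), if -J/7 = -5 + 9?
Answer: 3276/5 ≈ 655.20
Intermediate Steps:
J = -28 (J = -7*(-5 + 9) = -7*4 = -28)
k = -9/5 ≈ -1.8000
F(B) = -9/5
F(13)*g(J) = -117*(-28)/5 = -9/5*(-364) = 3276/5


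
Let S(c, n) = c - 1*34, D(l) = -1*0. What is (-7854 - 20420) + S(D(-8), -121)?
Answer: -28308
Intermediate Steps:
D(l) = 0
S(c, n) = -34 + c (S(c, n) = c - 34 = -34 + c)
(-7854 - 20420) + S(D(-8), -121) = (-7854 - 20420) + (-34 + 0) = -28274 - 34 = -28308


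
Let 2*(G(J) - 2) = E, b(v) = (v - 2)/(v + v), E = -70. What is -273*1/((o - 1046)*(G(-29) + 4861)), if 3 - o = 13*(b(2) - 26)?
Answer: 91/1134580 ≈ 8.0206e-5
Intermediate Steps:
b(v) = (-2 + v)/(2*v) (b(v) = (-2 + v)/((2*v)) = (-2 + v)*(1/(2*v)) = (-2 + v)/(2*v))
o = 341 (o = 3 - 13*((1/2)*(-2 + 2)/2 - 26) = 3 - 13*((1/2)*(1/2)*0 - 26) = 3 - 13*(0 - 26) = 3 - 13*(-26) = 3 - 1*(-338) = 3 + 338 = 341)
G(J) = -33 (G(J) = 2 + (1/2)*(-70) = 2 - 35 = -33)
-273*1/((o - 1046)*(G(-29) + 4861)) = -273*1/((-33 + 4861)*(341 - 1046)) = -273/((-705*4828)) = -273/(-3403740) = -273*(-1/3403740) = 91/1134580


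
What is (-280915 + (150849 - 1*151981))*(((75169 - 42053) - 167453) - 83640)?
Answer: 61479758919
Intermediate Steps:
(-280915 + (150849 - 1*151981))*(((75169 - 42053) - 167453) - 83640) = (-280915 + (150849 - 151981))*((33116 - 167453) - 83640) = (-280915 - 1132)*(-134337 - 83640) = -282047*(-217977) = 61479758919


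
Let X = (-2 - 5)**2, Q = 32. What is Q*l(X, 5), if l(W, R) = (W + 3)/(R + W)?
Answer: 832/27 ≈ 30.815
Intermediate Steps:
X = 49 (X = (-7)**2 = 49)
l(W, R) = (3 + W)/(R + W)
Q*l(X, 5) = 32*((3 + 49)/(5 + 49)) = 32*(52/54) = 32*((1/54)*52) = 32*(26/27) = 832/27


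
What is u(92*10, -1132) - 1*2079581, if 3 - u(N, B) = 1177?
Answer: -2080755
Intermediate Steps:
u(N, B) = -1174 (u(N, B) = 3 - 1*1177 = 3 - 1177 = -1174)
u(92*10, -1132) - 1*2079581 = -1174 - 1*2079581 = -1174 - 2079581 = -2080755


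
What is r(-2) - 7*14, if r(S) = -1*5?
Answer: -103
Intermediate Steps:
r(S) = -5
r(-2) - 7*14 = -5 - 7*14 = -5 - 98 = -103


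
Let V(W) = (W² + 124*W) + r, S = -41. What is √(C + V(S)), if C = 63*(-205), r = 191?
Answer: I*√16127 ≈ 126.99*I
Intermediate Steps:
C = -12915
V(W) = 191 + W² + 124*W (V(W) = (W² + 124*W) + 191 = 191 + W² + 124*W)
√(C + V(S)) = √(-12915 + (191 + (-41)² + 124*(-41))) = √(-12915 + (191 + 1681 - 5084)) = √(-12915 - 3212) = √(-16127) = I*√16127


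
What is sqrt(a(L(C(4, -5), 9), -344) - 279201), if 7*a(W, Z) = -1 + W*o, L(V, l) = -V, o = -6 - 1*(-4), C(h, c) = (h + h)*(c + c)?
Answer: 2*I*sqrt(69806) ≈ 528.42*I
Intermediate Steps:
C(h, c) = 4*c*h (C(h, c) = (2*h)*(2*c) = 4*c*h)
o = -2 (o = -6 + 4 = -2)
a(W, Z) = -1/7 - 2*W/7 (a(W, Z) = (-1 + W*(-2))/7 = (-1 - 2*W)/7 = -1/7 - 2*W/7)
sqrt(a(L(C(4, -5), 9), -344) - 279201) = sqrt((-1/7 - (-2)*4*(-5)*4/7) - 279201) = sqrt((-1/7 - (-2)*(-80)/7) - 279201) = sqrt((-1/7 - 2/7*80) - 279201) = sqrt((-1/7 - 160/7) - 279201) = sqrt(-23 - 279201) = sqrt(-279224) = 2*I*sqrt(69806)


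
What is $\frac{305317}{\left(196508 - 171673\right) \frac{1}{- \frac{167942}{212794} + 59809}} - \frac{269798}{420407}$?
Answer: $\frac{816790614760351465828}{1110870632284465} \approx 7.3527 \cdot 10^{5}$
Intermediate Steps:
$\frac{305317}{\left(196508 - 171673\right) \frac{1}{- \frac{167942}{212794} + 59809}} - \frac{269798}{420407} = \frac{305317}{24835 \frac{1}{\left(-167942\right) \frac{1}{212794} + 59809}} - \frac{269798}{420407} = \frac{305317}{24835 \frac{1}{- \frac{83971}{106397} + 59809}} - \frac{269798}{420407} = \frac{305317}{24835 \frac{1}{\frac{6363414202}{106397}}} - \frac{269798}{420407} = \frac{305317}{24835 \cdot \frac{106397}{6363414202}} - \frac{269798}{420407} = \frac{305317}{\frac{2642369495}{6363414202}} - \frac{269798}{420407} = 305317 \cdot \frac{6363414202}{2642369495} - \frac{269798}{420407} = \frac{1942858533912034}{2642369495} - \frac{269798}{420407} = \frac{816790614760351465828}{1110870632284465}$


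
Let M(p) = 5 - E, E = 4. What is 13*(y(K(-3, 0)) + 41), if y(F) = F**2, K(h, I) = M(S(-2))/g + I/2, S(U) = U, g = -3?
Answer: 4810/9 ≈ 534.44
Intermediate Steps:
M(p) = 1 (M(p) = 5 - 1*4 = 5 - 4 = 1)
K(h, I) = -1/3 + I/2 (K(h, I) = 1/(-3) + I/2 = 1*(-1/3) + I*(1/2) = -1/3 + I/2)
13*(y(K(-3, 0)) + 41) = 13*((-1/3 + (1/2)*0)**2 + 41) = 13*((-1/3 + 0)**2 + 41) = 13*((-1/3)**2 + 41) = 13*(1/9 + 41) = 13*(370/9) = 4810/9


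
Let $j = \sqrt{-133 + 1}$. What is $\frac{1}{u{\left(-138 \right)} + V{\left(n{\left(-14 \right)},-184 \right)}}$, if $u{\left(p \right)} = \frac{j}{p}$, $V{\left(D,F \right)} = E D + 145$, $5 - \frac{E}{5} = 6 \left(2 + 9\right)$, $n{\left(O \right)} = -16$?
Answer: $\frac{7974675}{40072741886} + \frac{23 i \sqrt{33}}{40072741886} \approx 0.00019901 + 3.2971 \cdot 10^{-9} i$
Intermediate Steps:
$E = -305$ ($E = 25 - 5 \cdot 6 \left(2 + 9\right) = 25 - 5 \cdot 6 \cdot 11 = 25 - 330 = -305$)
$j = 2 i \sqrt{33}$ ($j = \sqrt{-132} = 2 i \sqrt{33} \approx 11.489 i$)
$V{\left(D,F \right)} = 145 - 305 D$ ($V{\left(D,F \right)} = - 305 D + 145 = 145 - 305 D$)
$u{\left(p \right)} = \frac{2 i \sqrt{33}}{p}$
$\frac{1}{u{\left(-138 \right)} + V{\left(n{\left(-14 \right)},-184 \right)}} = \frac{1}{\frac{2 i \sqrt{33}}{-138} + \left(145 - -4880\right)} = \frac{1}{2 i \sqrt{33} \left(- \frac{1}{138}\right) + \left(145 + 4880\right)} = \frac{1}{- \frac{i \sqrt{33}}{69} + 5025} = \frac{1}{5025 - \frac{i \sqrt{33}}{69}}$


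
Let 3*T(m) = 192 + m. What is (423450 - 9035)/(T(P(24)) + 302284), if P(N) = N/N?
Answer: 248649/181409 ≈ 1.3707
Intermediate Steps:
P(N) = 1
T(m) = 64 + m/3 (T(m) = (192 + m)/3 = 64 + m/3)
(423450 - 9035)/(T(P(24)) + 302284) = (423450 - 9035)/((64 + (1/3)*1) + 302284) = 414415/((64 + 1/3) + 302284) = 414415/(193/3 + 302284) = 414415/(907045/3) = 414415*(3/907045) = 248649/181409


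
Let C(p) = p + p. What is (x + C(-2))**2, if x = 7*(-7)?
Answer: 2809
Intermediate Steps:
C(p) = 2*p
x = -49
(x + C(-2))**2 = (-49 + 2*(-2))**2 = (-49 - 4)**2 = (-53)**2 = 2809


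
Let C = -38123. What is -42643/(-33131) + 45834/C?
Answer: 107152835/1263053113 ≈ 0.084836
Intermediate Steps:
-42643/(-33131) + 45834/C = -42643/(-33131) + 45834/(-38123) = -42643*(-1/33131) + 45834*(-1/38123) = 42643/33131 - 45834/38123 = 107152835/1263053113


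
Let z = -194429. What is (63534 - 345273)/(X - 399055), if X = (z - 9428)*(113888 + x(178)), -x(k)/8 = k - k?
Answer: 93913/7739088357 ≈ 1.2135e-5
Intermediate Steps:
x(k) = 0 (x(k) = -8*(k - k) = -8*0 = 0)
X = -23216866016 (X = (-194429 - 9428)*(113888 + 0) = -203857*113888 = -23216866016)
(63534 - 345273)/(X - 399055) = (63534 - 345273)/(-23216866016 - 399055) = -281739/(-23217265071) = -281739*(-1/23217265071) = 93913/7739088357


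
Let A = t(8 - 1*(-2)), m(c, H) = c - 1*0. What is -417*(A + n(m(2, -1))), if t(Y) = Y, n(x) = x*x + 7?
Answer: -8757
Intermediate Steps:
m(c, H) = c (m(c, H) = c + 0 = c)
n(x) = 7 + x**2 (n(x) = x**2 + 7 = 7 + x**2)
A = 10 (A = 8 - 1*(-2) = 8 + 2 = 10)
-417*(A + n(m(2, -1))) = -417*(10 + (7 + 2**2)) = -417*(10 + (7 + 4)) = -417*(10 + 11) = -417*21 = -8757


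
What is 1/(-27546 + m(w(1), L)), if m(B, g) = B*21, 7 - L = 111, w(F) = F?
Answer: -1/27525 ≈ -3.6331e-5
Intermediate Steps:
L = -104 (L = 7 - 1*111 = 7 - 111 = -104)
m(B, g) = 21*B
1/(-27546 + m(w(1), L)) = 1/(-27546 + 21*1) = 1/(-27546 + 21) = 1/(-27525) = -1/27525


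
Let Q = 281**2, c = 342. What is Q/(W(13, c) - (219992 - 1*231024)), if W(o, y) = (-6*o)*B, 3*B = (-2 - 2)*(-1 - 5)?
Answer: 78961/10408 ≈ 7.5866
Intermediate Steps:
B = 8 (B = ((-2 - 2)*(-1 - 5))/3 = (-4*(-6))/3 = (1/3)*24 = 8)
W(o, y) = -48*o (W(o, y) = -6*o*8 = -48*o)
Q = 78961
Q/(W(13, c) - (219992 - 1*231024)) = 78961/(-48*13 - (219992 - 1*231024)) = 78961/(-624 - (219992 - 231024)) = 78961/(-624 - 1*(-11032)) = 78961/(-624 + 11032) = 78961/10408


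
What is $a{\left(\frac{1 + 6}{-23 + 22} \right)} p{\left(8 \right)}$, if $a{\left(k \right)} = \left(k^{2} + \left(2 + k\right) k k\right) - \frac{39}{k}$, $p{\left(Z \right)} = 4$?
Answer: $- \frac{5332}{7} \approx -761.71$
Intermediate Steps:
$a{\left(k \right)} = k^{2} - \frac{39}{k} + k^{2} \left(2 + k\right)$ ($a{\left(k \right)} = \left(k^{2} + k \left(2 + k\right) k\right) - \frac{39}{k} = \left(k^{2} + k^{2} \left(2 + k\right)\right) - \frac{39}{k} = k^{2} - \frac{39}{k} + k^{2} \left(2 + k\right)$)
$a{\left(\frac{1 + 6}{-23 + 22} \right)} p{\left(8 \right)} = \frac{-39 + \left(\frac{1 + 6}{-23 + 22}\right)^{3} \left(3 + \frac{1 + 6}{-23 + 22}\right)}{\left(1 + 6\right) \frac{1}{-23 + 22}} \cdot 4 = \frac{-39 + \left(\frac{7}{-1}\right)^{3} \left(3 + \frac{7}{-1}\right)}{7 \frac{1}{-1}} \cdot 4 = \frac{-39 + \left(7 \left(-1\right)\right)^{3} \left(3 + 7 \left(-1\right)\right)}{7 \left(-1\right)} 4 = \frac{-39 + \left(-7\right)^{3} \left(3 - 7\right)}{-7} \cdot 4 = - \frac{-39 - -1372}{7} \cdot 4 = - \frac{-39 + 1372}{7} \cdot 4 = \left(- \frac{1}{7}\right) 1333 \cdot 4 = \left(- \frac{1333}{7}\right) 4 = - \frac{5332}{7}$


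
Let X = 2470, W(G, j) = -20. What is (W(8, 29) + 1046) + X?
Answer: 3496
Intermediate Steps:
(W(8, 29) + 1046) + X = (-20 + 1046) + 2470 = 1026 + 2470 = 3496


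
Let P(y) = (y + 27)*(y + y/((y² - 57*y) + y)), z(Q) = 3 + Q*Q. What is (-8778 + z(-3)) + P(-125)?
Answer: 630702/181 ≈ 3484.5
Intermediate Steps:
z(Q) = 3 + Q²
P(y) = (27 + y)*(y + y/(y² - 56*y))
(-8778 + z(-3)) + P(-125) = (-8778 + (3 + (-3)²)) + (27 + (-125)³ - 1511*(-125) - 29*(-125)²)/(-56 - 125) = (-8778 + (3 + 9)) + (27 - 1953125 + 188875 - 29*15625)/(-181) = (-8778 + 12) - (27 - 1953125 + 188875 - 453125)/181 = -8766 - 1/181*(-2217348) = -8766 + 2217348/181 = 630702/181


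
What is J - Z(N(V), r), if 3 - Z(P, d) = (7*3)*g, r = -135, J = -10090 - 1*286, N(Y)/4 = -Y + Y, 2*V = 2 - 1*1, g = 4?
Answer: -10295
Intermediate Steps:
V = ½ (V = (2 - 1*1)/2 = (2 - 1)/2 = (½)*1 = ½ ≈ 0.50000)
N(Y) = 0 (N(Y) = 4*(-Y + Y) = 4*0 = 0)
J = -10376 (J = -10090 - 286 = -10376)
Z(P, d) = -81 (Z(P, d) = 3 - 7*3*4 = 3 - 21*4 = 3 - 1*84 = 3 - 84 = -81)
J - Z(N(V), r) = -10376 - 1*(-81) = -10376 + 81 = -10295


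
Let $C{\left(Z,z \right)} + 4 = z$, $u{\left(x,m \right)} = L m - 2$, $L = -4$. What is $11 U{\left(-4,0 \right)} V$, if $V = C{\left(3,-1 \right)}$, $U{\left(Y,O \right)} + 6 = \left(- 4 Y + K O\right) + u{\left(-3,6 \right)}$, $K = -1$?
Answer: $880$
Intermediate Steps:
$u{\left(x,m \right)} = -2 - 4 m$ ($u{\left(x,m \right)} = - 4 m - 2 = -2 - 4 m$)
$C{\left(Z,z \right)} = -4 + z$
$U{\left(Y,O \right)} = -32 - O - 4 Y$ ($U{\left(Y,O \right)} = -6 - \left(26 + O + 4 Y\right) = -32 - O - 4 Y$)
$V = -5$ ($V = -4 - 1 = -5$)
$11 U{\left(-4,0 \right)} V = 11 \left(-32 - 0 - -16\right) \left(-5\right) = 11 \left(-32 + 0 + 16\right) \left(-5\right) = 11 \left(-16\right) \left(-5\right) = \left(-176\right) \left(-5\right) = 880$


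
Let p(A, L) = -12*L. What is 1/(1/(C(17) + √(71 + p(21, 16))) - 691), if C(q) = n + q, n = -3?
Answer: -219033/151342130 + 11*I/151342130 ≈ -0.0014473 + 7.2683e-8*I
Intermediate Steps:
C(q) = -3 + q
1/(1/(C(17) + √(71 + p(21, 16))) - 691) = 1/(1/((-3 + 17) + √(71 - 12*16)) - 691) = 1/(1/(14 + √(71 - 192)) - 691) = 1/(1/(14 + √(-121)) - 691) = 1/(1/(14 + 11*I) - 691) = 1/((14 - 11*I)/317 - 691) = 1/(-691 + (14 - 11*I)/317)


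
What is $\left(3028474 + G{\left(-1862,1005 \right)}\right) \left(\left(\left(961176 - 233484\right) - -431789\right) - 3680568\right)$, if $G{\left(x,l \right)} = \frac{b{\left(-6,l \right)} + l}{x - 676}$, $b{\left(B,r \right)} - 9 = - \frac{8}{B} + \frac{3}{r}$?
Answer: $- \frac{19474634009144505289}{2550690} \approx -7.635 \cdot 10^{12}$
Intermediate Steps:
$b{\left(B,r \right)} = 9 - \frac{8}{B} + \frac{3}{r}$ ($b{\left(B,r \right)} = 9 + \left(- \frac{8}{B} + \frac{3}{r}\right) = 9 - \frac{8}{B} + \frac{3}{r}$)
$G{\left(x,l \right)} = \frac{\frac{31}{3} + l + \frac{3}{l}}{-676 + x}$ ($G{\left(x,l \right)} = \frac{\left(9 - \frac{8}{-6} + \frac{3}{l}\right) + l}{x - 676} = \frac{\left(9 - - \frac{4}{3} + \frac{3}{l}\right) + l}{-676 + x} = \frac{\left(9 + \frac{4}{3} + \frac{3}{l}\right) + l}{-676 + x} = \frac{\left(\frac{31}{3} + \frac{3}{l}\right) + l}{-676 + x} = \frac{\frac{31}{3} + l + \frac{3}{l}}{-676 + x}$)
$\left(3028474 + G{\left(-1862,1005 \right)}\right) \left(\left(\left(961176 - 233484\right) - -431789\right) - 3680568\right) = \left(3028474 + \frac{3 + 1005^{2} + \frac{31}{3} \cdot 1005}{1005 \left(-676 - 1862\right)}\right) \left(\left(\left(961176 - 233484\right) - -431789\right) - 3680568\right) = \left(3028474 + \frac{3 + 1010025 + 10385}{1005 \left(-2538\right)}\right) \left(\left(\left(961176 - 233484\right) + 431789\right) - 3680568\right) = \left(3028474 + \frac{1}{1005} \left(- \frac{1}{2538}\right) 1020413\right) \left(\left(727692 + 431789\right) - 3680568\right) = \left(3028474 - \frac{1020413}{2550690}\right) \left(1159481 - 3680568\right) = \frac{7724697326647}{2550690} \left(-2521087\right) = - \frac{19474634009144505289}{2550690}$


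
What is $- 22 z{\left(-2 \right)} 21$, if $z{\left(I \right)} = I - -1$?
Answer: $462$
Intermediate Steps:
$z{\left(I \right)} = 1 + I$ ($z{\left(I \right)} = I + 1 = 1 + I$)
$- 22 z{\left(-2 \right)} 21 = - 22 \left(1 - 2\right) 21 = \left(-22\right) \left(-1\right) 21 = 22 \cdot 21 = 462$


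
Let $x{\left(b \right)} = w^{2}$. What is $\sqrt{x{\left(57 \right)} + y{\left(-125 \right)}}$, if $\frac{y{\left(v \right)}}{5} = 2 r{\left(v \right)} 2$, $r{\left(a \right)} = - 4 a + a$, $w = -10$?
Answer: $20 \sqrt{19} \approx 87.178$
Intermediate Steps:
$x{\left(b \right)} = 100$ ($x{\left(b \right)} = \left(-10\right)^{2} = 100$)
$r{\left(a \right)} = - 3 a$
$y{\left(v \right)} = - 60 v$ ($y{\left(v \right)} = 5 \cdot 2 \left(- 3 v\right) 2 = 5 - 6 v 2 = 5 \left(- 12 v\right) = - 60 v$)
$\sqrt{x{\left(57 \right)} + y{\left(-125 \right)}} = \sqrt{100 - -7500} = \sqrt{100 + 7500} = \sqrt{7600} = 20 \sqrt{19}$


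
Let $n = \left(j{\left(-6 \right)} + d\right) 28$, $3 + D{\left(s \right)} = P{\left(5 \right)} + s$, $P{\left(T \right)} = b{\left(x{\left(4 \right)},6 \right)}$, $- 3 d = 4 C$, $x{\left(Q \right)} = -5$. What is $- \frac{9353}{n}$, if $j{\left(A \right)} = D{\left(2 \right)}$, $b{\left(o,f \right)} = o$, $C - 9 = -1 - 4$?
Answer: $\frac{28059}{952} \approx 29.474$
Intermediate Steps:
$C = 4$ ($C = 9 - 5 = 4$)
$d = - \frac{16}{3}$ ($d = - \frac{4 \cdot 4}{3} = \left(- \frac{1}{3}\right) 16 = - \frac{16}{3} \approx -5.3333$)
$P{\left(T \right)} = -5$
$D{\left(s \right)} = -8 + s$ ($D{\left(s \right)} = -3 + \left(-5 + s\right) = -8 + s$)
$j{\left(A \right)} = -6$ ($j{\left(A \right)} = -8 + 2 = -6$)
$n = - \frac{952}{3}$ ($n = \left(-6 - \frac{16}{3}\right) 28 = \left(- \frac{34}{3}\right) 28 = - \frac{952}{3} \approx -317.33$)
$- \frac{9353}{n} = - \frac{9353}{- \frac{952}{3}} = \left(-9353\right) \left(- \frac{3}{952}\right) = \frac{28059}{952}$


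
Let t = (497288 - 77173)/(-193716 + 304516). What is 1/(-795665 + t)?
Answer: -22160/17631852377 ≈ -1.2568e-6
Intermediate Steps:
t = 84023/22160 (t = 420115/110800 = 420115*(1/110800) = 84023/22160 ≈ 3.7917)
1/(-795665 + t) = 1/(-795665 + 84023/22160) = 1/(-17631852377/22160) = -22160/17631852377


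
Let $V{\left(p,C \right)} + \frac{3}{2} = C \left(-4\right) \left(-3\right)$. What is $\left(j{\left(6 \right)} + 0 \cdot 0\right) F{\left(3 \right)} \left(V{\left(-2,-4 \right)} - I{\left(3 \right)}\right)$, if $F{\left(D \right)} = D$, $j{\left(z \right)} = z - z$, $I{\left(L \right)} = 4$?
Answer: $0$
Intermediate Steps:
$j{\left(z \right)} = 0$
$V{\left(p,C \right)} = - \frac{3}{2} + 12 C$ ($V{\left(p,C \right)} = - \frac{3}{2} + C \left(-4\right) \left(-3\right) = - \frac{3}{2} + - 4 C \left(-3\right) = - \frac{3}{2} + 12 C$)
$\left(j{\left(6 \right)} + 0 \cdot 0\right) F{\left(3 \right)} \left(V{\left(-2,-4 \right)} - I{\left(3 \right)}\right) = \left(0 + 0 \cdot 0\right) 3 \left(\left(- \frac{3}{2} + 12 \left(-4\right)\right) - 4\right) = \left(0 + 0\right) 3 \left(\left(- \frac{3}{2} - 48\right) - 4\right) = 0 \cdot 3 \left(- \frac{99}{2} - 4\right) = 0 \left(- \frac{107}{2}\right) = 0$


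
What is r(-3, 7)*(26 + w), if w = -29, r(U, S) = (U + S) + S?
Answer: -33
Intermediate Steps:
r(U, S) = U + 2*S (r(U, S) = (S + U) + S = U + 2*S)
r(-3, 7)*(26 + w) = (-3 + 2*7)*(26 - 29) = (-3 + 14)*(-3) = 11*(-3) = -33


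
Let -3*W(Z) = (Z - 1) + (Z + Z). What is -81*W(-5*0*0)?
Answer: -27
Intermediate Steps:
W(Z) = 1/3 - Z (W(Z) = -((Z - 1) + (Z + Z))/3 = -((-1 + Z) + 2*Z)/3 = -(-1 + 3*Z)/3 = 1/3 - Z)
-81*W(-5*0*0) = -81*(1/3 - (-5*0)*0) = -81*(1/3 - 0*0) = -81*(1/3 - 1*0) = -81*(1/3 + 0) = -81*1/3 = -27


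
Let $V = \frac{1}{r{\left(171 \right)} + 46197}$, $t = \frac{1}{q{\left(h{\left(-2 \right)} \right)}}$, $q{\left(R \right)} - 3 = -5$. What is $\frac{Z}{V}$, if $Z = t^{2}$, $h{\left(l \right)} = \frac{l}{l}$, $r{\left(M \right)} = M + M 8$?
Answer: $11934$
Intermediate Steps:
$r{\left(M \right)} = 9 M$ ($r{\left(M \right)} = M + 8 M = 9 M$)
$h{\left(l \right)} = 1$
$q{\left(R \right)} = -2$ ($q{\left(R \right)} = 3 - 5 = -2$)
$t = - \frac{1}{2}$ ($t = \frac{1}{-2} = - \frac{1}{2} \approx -0.5$)
$V = \frac{1}{47736}$ ($V = \frac{1}{9 \cdot 171 + 46197} = \frac{1}{1539 + 46197} = \frac{1}{47736} \approx 2.0949 \cdot 10^{-5}$)
$Z = \frac{1}{4}$ ($Z = \left(- \frac{1}{2}\right)^{2} = \frac{1}{4} \approx 0.25$)
$\frac{Z}{V} = \frac{\frac{1}{\frac{1}{47736}}}{4} = \frac{1}{4} \cdot 47736 = 11934$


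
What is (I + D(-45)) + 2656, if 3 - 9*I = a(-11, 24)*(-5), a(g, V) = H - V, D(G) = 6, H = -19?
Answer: 23746/9 ≈ 2638.4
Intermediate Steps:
a(g, V) = -19 - V
I = -212/9 (I = 1/3 - (-19 - 1*24)*(-5)/9 = 1/3 - (-19 - 24)*(-5)/9 = 1/3 - (-43)*(-5)/9 = 1/3 - 1/9*215 = 1/3 - 215/9 = -212/9 ≈ -23.556)
(I + D(-45)) + 2656 = (-212/9 + 6) + 2656 = -158/9 + 2656 = 23746/9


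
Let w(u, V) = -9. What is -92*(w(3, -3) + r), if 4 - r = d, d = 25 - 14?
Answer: 1472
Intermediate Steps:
d = 11
r = -7 (r = 4 - 1*11 = 4 - 11 = -7)
-92*(w(3, -3) + r) = -92*(-9 - 7) = -92*(-16) = 1472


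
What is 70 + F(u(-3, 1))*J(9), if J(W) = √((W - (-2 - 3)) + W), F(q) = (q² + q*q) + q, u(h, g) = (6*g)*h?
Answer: 70 + 630*√23 ≈ 3091.4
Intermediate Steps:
u(h, g) = 6*g*h
F(q) = q + 2*q² (F(q) = (q² + q²) + q = 2*q² + q = q + 2*q²)
J(W) = √(5 + 2*W) (J(W) = √((W - 1*(-5)) + W) = √((W + 5) + W) = √((5 + W) + W) = √(5 + 2*W))
70 + F(u(-3, 1))*J(9) = 70 + ((6*1*(-3))*(1 + 2*(6*1*(-3))))*√(5 + 2*9) = 70 + (-18*(1 + 2*(-18)))*√(5 + 18) = 70 + (-18*(1 - 36))*√23 = 70 + (-18*(-35))*√23 = 70 + 630*√23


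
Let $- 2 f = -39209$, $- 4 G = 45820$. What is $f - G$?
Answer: $\frac{62119}{2} \approx 31060.0$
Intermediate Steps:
$G = -11455$ ($G = \left(- \frac{1}{4}\right) 45820 = -11455$)
$f = \frac{39209}{2}$ ($f = \left(- \frac{1}{2}\right) \left(-39209\right) = \frac{39209}{2} \approx 19605.0$)
$f - G = \frac{39209}{2} - -11455 = \frac{39209}{2} + 11455 = \frac{62119}{2}$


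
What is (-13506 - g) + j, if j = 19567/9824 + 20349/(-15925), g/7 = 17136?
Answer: -2982716960243/22349600 ≈ -1.3346e+5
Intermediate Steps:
g = 119952 (g = 7*17136 = 119952)
j = 15956557/22349600 (j = 19567*(1/9824) + 20349*(-1/15925) = 19567/9824 - 2907/2275 = 15956557/22349600 ≈ 0.71395)
(-13506 - g) + j = (-13506 - 1*119952) + 15956557/22349600 = (-13506 - 119952) + 15956557/22349600 = -133458 + 15956557/22349600 = -2982716960243/22349600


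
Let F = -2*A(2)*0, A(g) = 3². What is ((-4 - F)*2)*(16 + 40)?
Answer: -448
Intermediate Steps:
A(g) = 9
F = 0 (F = -2*9*0 = -18*0 = 0)
((-4 - F)*2)*(16 + 40) = ((-4 - 1*0)*2)*(16 + 40) = ((-4 + 0)*2)*56 = -4*2*56 = -8*56 = -448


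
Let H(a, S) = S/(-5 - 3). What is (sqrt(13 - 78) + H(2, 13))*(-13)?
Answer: 169/8 - 13*I*sqrt(65) ≈ 21.125 - 104.81*I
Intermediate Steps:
H(a, S) = -S/8 (H(a, S) = S/(-8) = S*(-1/8) = -S/8)
(sqrt(13 - 78) + H(2, 13))*(-13) = (sqrt(13 - 78) - 1/8*13)*(-13) = (sqrt(-65) - 13/8)*(-13) = (I*sqrt(65) - 13/8)*(-13) = (-13/8 + I*sqrt(65))*(-13) = 169/8 - 13*I*sqrt(65)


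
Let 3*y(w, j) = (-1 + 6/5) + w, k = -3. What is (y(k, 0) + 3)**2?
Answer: 961/225 ≈ 4.2711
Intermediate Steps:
y(w, j) = 1/15 + w/3 (y(w, j) = ((-1 + 6/5) + w)/3 = (1/5 + w)/3 = 1/15 + w/3)
(y(k, 0) + 3)**2 = ((1/15 + (1/3)*(-3)) + 3)**2 = ((1/15 - 1) + 3)**2 = (-14/15 + 3)**2 = (31/15)**2 = 961/225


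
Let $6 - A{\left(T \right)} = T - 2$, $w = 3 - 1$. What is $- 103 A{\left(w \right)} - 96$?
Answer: $-714$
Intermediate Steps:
$w = 2$ ($w = 3 - 1 = 2$)
$A{\left(T \right)} = 8 - T$ ($A{\left(T \right)} = 6 - \left(T - 2\right) = 6 - \left(-2 + T\right) = 8 - T$)
$- 103 A{\left(w \right)} - 96 = - 103 \left(8 - 2\right) - 96 = \left(-103\right) 6 - 96 = -618 - 96 = -714$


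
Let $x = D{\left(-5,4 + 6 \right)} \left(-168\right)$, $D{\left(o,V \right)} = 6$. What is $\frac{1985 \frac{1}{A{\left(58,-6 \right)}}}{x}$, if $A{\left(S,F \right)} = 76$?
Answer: $- \frac{1985}{76608} \approx -0.025911$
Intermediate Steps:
$x = -1008$ ($x = 6 \left(-168\right) = -1008$)
$\frac{1985 \frac{1}{A{\left(58,-6 \right)}}}{x} = \frac{1985 \cdot \frac{1}{76}}{-1008} = 1985 \cdot \frac{1}{76} \left(- \frac{1}{1008}\right) = \frac{1985}{76} \left(- \frac{1}{1008}\right) = - \frac{1985}{76608}$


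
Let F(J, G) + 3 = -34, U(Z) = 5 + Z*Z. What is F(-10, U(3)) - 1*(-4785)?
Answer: 4748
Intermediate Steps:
U(Z) = 5 + Z²
F(J, G) = -37 (F(J, G) = -3 - 34 = -37)
F(-10, U(3)) - 1*(-4785) = -37 - 1*(-4785) = -37 + 4785 = 4748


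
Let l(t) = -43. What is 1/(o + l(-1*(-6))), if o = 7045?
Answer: 1/7002 ≈ 0.00014282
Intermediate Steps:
1/(o + l(-1*(-6))) = 1/(7045 - 43) = 1/7002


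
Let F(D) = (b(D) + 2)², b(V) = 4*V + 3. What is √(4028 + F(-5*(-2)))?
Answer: √6053 ≈ 77.801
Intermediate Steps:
b(V) = 3 + 4*V
F(D) = (5 + 4*D)² (F(D) = ((3 + 4*D) + 2)² = (5 + 4*D)²)
√(4028 + F(-5*(-2))) = √(4028 + (5 + 4*(-5*(-2)))²) = √(4028 + (5 + 4*10)²) = √(4028 + (5 + 40)²) = √(4028 + 45²) = √(4028 + 2025) = √6053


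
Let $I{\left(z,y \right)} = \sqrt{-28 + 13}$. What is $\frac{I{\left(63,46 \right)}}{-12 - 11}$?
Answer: $- \frac{i \sqrt{15}}{23} \approx - 0.16839 i$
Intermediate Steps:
$I{\left(z,y \right)} = i \sqrt{15}$ ($I{\left(z,y \right)} = \sqrt{-15} = i \sqrt{15}$)
$\frac{I{\left(63,46 \right)}}{-12 - 11} = \frac{i \sqrt{15}}{-12 - 11} = \frac{i \sqrt{15}}{-23} = i \sqrt{15} \left(- \frac{1}{23}\right) = - \frac{i \sqrt{15}}{23}$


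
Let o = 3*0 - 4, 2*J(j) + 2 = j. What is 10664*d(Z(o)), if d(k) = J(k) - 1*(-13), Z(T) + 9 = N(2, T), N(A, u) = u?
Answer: 58652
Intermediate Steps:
J(j) = -1 + j/2
o = -4 (o = 0 - 4 = -4)
Z(T) = -9 + T
d(k) = 12 + k/2 (d(k) = (-1 + k/2) - 1*(-13) = (-1 + k/2) + 13 = 12 + k/2)
10664*d(Z(o)) = 10664*(12 + (-9 - 4)/2) = 10664*(12 + (½)*(-13)) = 10664*(12 - 13/2) = 10664*(11/2) = 58652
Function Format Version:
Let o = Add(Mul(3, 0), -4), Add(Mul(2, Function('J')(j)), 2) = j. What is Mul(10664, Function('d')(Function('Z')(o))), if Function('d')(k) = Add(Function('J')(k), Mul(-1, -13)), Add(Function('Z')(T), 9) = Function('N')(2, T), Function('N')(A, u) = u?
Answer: 58652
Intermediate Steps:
Function('J')(j) = Add(-1, Mul(Rational(1, 2), j))
o = -4 (o = Add(0, -4) = -4)
Function('Z')(T) = Add(-9, T)
Function('d')(k) = Add(12, Mul(Rational(1, 2), k)) (Function('d')(k) = Add(Add(-1, Mul(Rational(1, 2), k)), Mul(-1, -13)) = Add(Add(-1, Mul(Rational(1, 2), k)), 13) = Add(12, Mul(Rational(1, 2), k)))
Mul(10664, Function('d')(Function('Z')(o))) = Mul(10664, Add(12, Mul(Rational(1, 2), Add(-9, -4)))) = Mul(10664, Add(12, Mul(Rational(1, 2), -13))) = Mul(10664, Add(12, Rational(-13, 2))) = Mul(10664, Rational(11, 2)) = 58652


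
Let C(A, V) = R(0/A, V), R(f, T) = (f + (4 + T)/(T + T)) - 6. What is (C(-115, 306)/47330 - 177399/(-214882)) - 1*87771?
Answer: -136576171634756591/1556065854180 ≈ -87770.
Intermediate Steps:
R(f, T) = -6 + f + (4 + T)/(2*T) (R(f, T) = (f + (4 + T)/((2*T))) - 6 = (f + (4 + T)*(1/(2*T))) - 6 = (f + (4 + T)/(2*T)) - 6 = -6 + f + (4 + T)/(2*T))
C(A, V) = -11/2 + 2/V (C(A, V) = -11/2 + 0/A + 2/V = -11/2 + 0 + 2/V = -11/2 + 2/V)
(C(-115, 306)/47330 - 177399/(-214882)) - 1*87771 = ((-11/2 + 2/306)/47330 - 177399/(-214882)) - 1*87771 = ((-11/2 + 2*(1/306))*(1/47330) - 177399*(-1/214882)) - 87771 = ((-11/2 + 1/153)*(1/47330) + 177399/214882) - 87771 = (-1681/306*1/47330 + 177399/214882) - 87771 = (-1681/14482980 + 177399/214882) - 87771 = 1284452476189/1556065854180 - 87771 = -136576171634756591/1556065854180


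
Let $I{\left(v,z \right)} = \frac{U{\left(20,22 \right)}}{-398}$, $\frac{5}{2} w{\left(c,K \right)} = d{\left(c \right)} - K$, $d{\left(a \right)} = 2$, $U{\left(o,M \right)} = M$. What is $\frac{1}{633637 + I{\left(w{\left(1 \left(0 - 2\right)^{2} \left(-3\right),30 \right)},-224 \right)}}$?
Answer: $\frac{199}{126093752} \approx 1.5782 \cdot 10^{-6}$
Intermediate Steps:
$w{\left(c,K \right)} = \frac{4}{5} - \frac{2 K}{5}$ ($w{\left(c,K \right)} = \frac{2 \left(2 - K\right)}{5} = \frac{4}{5} - \frac{2 K}{5}$)
$I{\left(v,z \right)} = - \frac{11}{199}$ ($I{\left(v,z \right)} = \frac{22}{-398} = 22 \left(- \frac{1}{398}\right) = - \frac{11}{199}$)
$\frac{1}{633637 + I{\left(w{\left(1 \left(0 - 2\right)^{2} \left(-3\right),30 \right)},-224 \right)}} = \frac{1}{633637 - \frac{11}{199}} = \frac{1}{\frac{126093752}{199}} = \frac{199}{126093752}$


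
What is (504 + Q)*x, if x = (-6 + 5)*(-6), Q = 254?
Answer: 4548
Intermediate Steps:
x = 6 (x = -1*(-6) = 6)
(504 + Q)*x = (504 + 254)*6 = 758*6 = 4548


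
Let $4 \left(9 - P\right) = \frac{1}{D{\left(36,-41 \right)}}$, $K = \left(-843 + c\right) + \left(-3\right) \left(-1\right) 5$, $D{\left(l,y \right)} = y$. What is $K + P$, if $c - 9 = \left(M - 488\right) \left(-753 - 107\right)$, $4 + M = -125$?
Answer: $\frac{86888841}{164} \approx 5.2981 \cdot 10^{5}$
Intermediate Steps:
$M = -129$ ($M = -4 - 125 = -129$)
$c = 530629$ ($c = 9 + \left(-129 - 488\right) \left(-753 - 107\right) = 9 - -530620 = 9 + 530620 = 530629$)
$K = 529801$ ($K = \left(-843 + 530629\right) + \left(-3\right) \left(-1\right) 5 = 529786 + 3 \cdot 5 = 529786 + 15 = 529801$)
$P = \frac{1477}{164}$ ($P = 9 - \frac{1}{4 \left(-41\right)} = 9 - - \frac{1}{164} = 9 + \frac{1}{164} = \frac{1477}{164} \approx 9.0061$)
$K + P = 529801 + \frac{1477}{164} = \frac{86888841}{164}$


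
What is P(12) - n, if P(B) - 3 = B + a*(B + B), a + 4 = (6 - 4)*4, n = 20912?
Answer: -20801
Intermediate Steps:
a = 4 (a = -4 + (6 - 4)*4 = -4 + 2*4 = -4 + 8 = 4)
P(B) = 3 + 9*B (P(B) = 3 + (B + 4*(B + B)) = 3 + (B + 4*(2*B)) = 3 + (B + 8*B) = 3 + 9*B)
P(12) - n = (3 + 9*12) - 1*20912 = (3 + 108) - 20912 = 111 - 20912 = -20801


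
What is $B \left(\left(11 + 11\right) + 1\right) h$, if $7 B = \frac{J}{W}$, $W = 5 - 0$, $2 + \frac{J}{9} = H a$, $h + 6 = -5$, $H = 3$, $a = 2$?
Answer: $- \frac{9108}{35} \approx -260.23$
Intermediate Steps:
$h = -11$ ($h = -6 - 5 = -11$)
$J = 36$ ($J = -18 + 9 \cdot 3 \cdot 2 = -18 + 9 \cdot 6 = -18 + 54 = 36$)
$W = 5$ ($W = 5 + 0 = 5$)
$B = \frac{36}{35}$ ($B = \frac{36 \cdot \frac{1}{5}}{7} = \frac{1}{7} \cdot \frac{36}{5} = \frac{36}{35} \approx 1.0286$)
$B \left(\left(11 + 11\right) + 1\right) h = \frac{36 \left(\left(11 + 11\right) + 1\right)}{35} \left(-11\right) = \frac{36 \left(22 + 1\right)}{35} \left(-11\right) = \frac{36}{35} \cdot 23 \left(-11\right) = \frac{828}{35} \left(-11\right) = - \frac{9108}{35}$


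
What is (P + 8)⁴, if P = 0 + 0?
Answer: 4096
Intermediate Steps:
P = 0
(P + 8)⁴ = (0 + 8)⁴ = 8⁴ = 4096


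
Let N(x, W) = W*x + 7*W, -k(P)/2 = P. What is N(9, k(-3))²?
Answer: 9216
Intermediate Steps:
k(P) = -2*P
N(x, W) = 7*W + W*x
N(9, k(-3))² = ((-2*(-3))*(7 + 9))² = (6*16)² = 96² = 9216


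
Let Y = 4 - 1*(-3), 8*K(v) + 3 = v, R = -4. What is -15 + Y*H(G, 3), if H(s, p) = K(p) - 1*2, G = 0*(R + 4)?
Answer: -29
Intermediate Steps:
K(v) = -3/8 + v/8
G = 0 (G = 0*(-4 + 4) = 0*0 = 0)
H(s, p) = -19/8 + p/8 (H(s, p) = (-3/8 + p/8) - 1*2 = (-3/8 + p/8) - 2 = -19/8 + p/8)
Y = 7 (Y = 4 + 3 = 7)
-15 + Y*H(G, 3) = -15 + 7*(-19/8 + (⅛)*3) = -15 + 7*(-19/8 + 3/8) = -15 + 7*(-2) = -15 - 14 = -29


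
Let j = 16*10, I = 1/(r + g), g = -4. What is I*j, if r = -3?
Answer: -160/7 ≈ -22.857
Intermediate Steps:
I = -1/7 (I = 1/(-3 - 4) = 1/(-7) = -1/7 ≈ -0.14286)
j = 160
I*j = -1/7*160 = -160/7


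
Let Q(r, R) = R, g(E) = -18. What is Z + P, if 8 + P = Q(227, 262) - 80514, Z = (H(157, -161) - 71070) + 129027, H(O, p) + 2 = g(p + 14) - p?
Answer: -22162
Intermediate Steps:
H(O, p) = -20 - p (H(O, p) = -2 + (-18 - p) = -20 - p)
Z = 58098 (Z = ((-20 - 1*(-161)) - 71070) + 129027 = ((-20 + 161) - 71070) + 129027 = (141 - 71070) + 129027 = -70929 + 129027 = 58098)
P = -80260 (P = -8 + (262 - 80514) = -8 - 80252 = -80260)
Z + P = 58098 - 80260 = -22162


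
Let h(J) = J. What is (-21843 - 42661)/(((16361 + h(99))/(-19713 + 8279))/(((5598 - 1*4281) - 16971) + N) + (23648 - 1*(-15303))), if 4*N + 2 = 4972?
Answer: -10629039493864/6418388292001 ≈ -1.6560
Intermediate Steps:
N = 2485/2 (N = -1/2 + (1/4)*4972 = -1/2 + 1243 = 2485/2 ≈ 1242.5)
(-21843 - 42661)/(((16361 + h(99))/(-19713 + 8279))/(((5598 - 1*4281) - 16971) + N) + (23648 - 1*(-15303))) = (-21843 - 42661)/(((16361 + 99)/(-19713 + 8279))/(((5598 - 1*4281) - 16971) + 2485/2) + (23648 - 1*(-15303))) = -64504/((16460/(-11434))/(((5598 - 4281) - 16971) + 2485/2) + (23648 + 15303)) = -64504/((16460*(-1/11434))/((1317 - 16971) + 2485/2) + 38951) = -64504/(-8230/(5717*(-15654 + 2485/2)) + 38951) = -64504/(-8230/(5717*(-28823/2)) + 38951) = -64504/(-8230/5717*(-2/28823) + 38951) = -64504/(16460/164781091 + 38951) = -64504/6418388292001/164781091 = -64504*164781091/6418388292001 = -10629039493864/6418388292001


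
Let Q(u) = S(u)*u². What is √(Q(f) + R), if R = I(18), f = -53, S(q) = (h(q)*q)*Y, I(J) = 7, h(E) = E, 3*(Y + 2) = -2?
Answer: I*√189371481/3 ≈ 4587.1*I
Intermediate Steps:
Y = -8/3 (Y = -2 + (⅓)*(-2) = -2 - ⅔ = -8/3 ≈ -2.6667)
S(q) = -8*q²/3 (S(q) = (q*q)*(-8/3) = q²*(-8/3) = -8*q²/3)
R = 7
Q(u) = -8*u⁴/3 (Q(u) = (-8*u²/3)*u² = -8*u⁴/3)
√(Q(f) + R) = √(-8/3*(-53)⁴ + 7) = √(-8/3*7890481 + 7) = √(-63123848/3 + 7) = √(-63123827/3) = I*√189371481/3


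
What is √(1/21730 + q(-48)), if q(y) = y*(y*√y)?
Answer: √(21730 + 4351729766400*I*√3)/21730 ≈ 89.338 + 89.338*I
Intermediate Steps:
q(y) = y^(5/2) (q(y) = y*y^(3/2) = y^(5/2))
√(1/21730 + q(-48)) = √(1/21730 + (-48)^(5/2)) = √(1/21730 + 9216*I*√3)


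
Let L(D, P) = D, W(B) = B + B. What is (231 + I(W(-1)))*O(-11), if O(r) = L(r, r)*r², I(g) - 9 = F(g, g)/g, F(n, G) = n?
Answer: -320771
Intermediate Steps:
W(B) = 2*B
I(g) = 10 (I(g) = 9 + g/g = 9 + 1 = 10)
O(r) = r³ (O(r) = r*r² = r³)
(231 + I(W(-1)))*O(-11) = (231 + 10)*(-11)³ = 241*(-1331) = -320771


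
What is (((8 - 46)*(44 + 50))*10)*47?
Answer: -1678840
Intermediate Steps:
(((8 - 46)*(44 + 50))*10)*47 = (-38*94*10)*47 = -3572*10*47 = -35720*47 = -1678840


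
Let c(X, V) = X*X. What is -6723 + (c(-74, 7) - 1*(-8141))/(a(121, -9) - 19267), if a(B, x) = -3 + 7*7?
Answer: -43078800/6407 ≈ -6723.7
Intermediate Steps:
a(B, x) = 46 (a(B, x) = -3 + 49 = 46)
c(X, V) = X²
-6723 + (c(-74, 7) - 1*(-8141))/(a(121, -9) - 19267) = -6723 + ((-74)² - 1*(-8141))/(46 - 19267) = -6723 + (5476 + 8141)/(-19221) = -6723 + 13617*(-1/19221) = -6723 - 4539/6407 = -43078800/6407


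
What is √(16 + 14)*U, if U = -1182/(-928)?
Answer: 591*√30/464 ≈ 6.9764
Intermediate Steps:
U = 591/464 (U = -1182*(-1/928) = 591/464 ≈ 1.2737)
√(16 + 14)*U = √(16 + 14)*(591/464) = √30*(591/464) = 591*√30/464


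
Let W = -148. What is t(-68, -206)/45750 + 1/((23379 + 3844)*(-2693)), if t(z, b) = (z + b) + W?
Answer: -15468757604/1677001454625 ≈ -0.0092241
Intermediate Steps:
t(z, b) = -148 + b + z (t(z, b) = (z + b) - 148 = (b + z) - 148 = -148 + b + z)
t(-68, -206)/45750 + 1/((23379 + 3844)*(-2693)) = (-148 - 206 - 68)/45750 + 1/((23379 + 3844)*(-2693)) = -422*1/45750 - 1/2693/27223 = -211/22875 + (1/27223)*(-1/2693) = -211/22875 - 1/73311539 = -15468757604/1677001454625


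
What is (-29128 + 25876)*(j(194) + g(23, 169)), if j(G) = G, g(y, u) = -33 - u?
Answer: 26016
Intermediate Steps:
(-29128 + 25876)*(j(194) + g(23, 169)) = (-29128 + 25876)*(194 + (-33 - 1*169)) = -3252*(194 + (-33 - 169)) = -3252*(194 - 202) = -3252*(-8) = 26016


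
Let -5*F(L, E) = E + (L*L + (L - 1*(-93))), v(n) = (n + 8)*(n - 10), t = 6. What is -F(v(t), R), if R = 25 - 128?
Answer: 614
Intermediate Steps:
R = -103
v(n) = (-10 + n)*(8 + n) (v(n) = (8 + n)*(-10 + n) = (-10 + n)*(8 + n))
F(L, E) = -93/5 - E/5 - L/5 - L**2/5 (F(L, E) = -(E + (L*L + (L - 1*(-93))))/5 = -(E + (L**2 + (L + 93)))/5 = -(E + (L**2 + (93 + L)))/5 = -(E + (93 + L + L**2))/5 = -(93 + E + L + L**2)/5 = -93/5 - E/5 - L/5 - L**2/5)
-F(v(t), R) = -(-93/5 - 1/5*(-103) - (-80 + 6**2 - 2*6)/5 - (-80 + 6**2 - 2*6)**2/5) = -(-93/5 + 103/5 - (-80 + 36 - 12)/5 - (-80 + 36 - 12)**2/5) = -(-93/5 + 103/5 - 1/5*(-56) - 1/5*(-56)**2) = -(-93/5 + 103/5 + 56/5 - 1/5*3136) = -(-93/5 + 103/5 + 56/5 - 3136/5) = -1*(-614) = 614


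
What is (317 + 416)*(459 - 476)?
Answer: -12461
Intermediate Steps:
(317 + 416)*(459 - 476) = 733*(-17) = -12461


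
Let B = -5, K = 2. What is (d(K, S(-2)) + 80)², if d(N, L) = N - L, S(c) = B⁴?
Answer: 294849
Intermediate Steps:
S(c) = 625 (S(c) = (-5)⁴ = 625)
(d(K, S(-2)) + 80)² = ((2 - 1*625) + 80)² = ((2 - 625) + 80)² = (-623 + 80)² = (-543)² = 294849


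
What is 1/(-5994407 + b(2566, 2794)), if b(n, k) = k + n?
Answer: -1/5989047 ≈ -1.6697e-7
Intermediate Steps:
1/(-5994407 + b(2566, 2794)) = 1/(-5994407 + (2794 + 2566)) = 1/(-5994407 + 5360) = 1/(-5989047) = -1/5989047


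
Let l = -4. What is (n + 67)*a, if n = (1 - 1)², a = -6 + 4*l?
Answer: -1474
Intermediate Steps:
a = -22 (a = -6 + 4*(-4) = -6 - 16 = -22)
n = 0 (n = 0² = 0)
(n + 67)*a = (0 + 67)*(-22) = 67*(-22) = -1474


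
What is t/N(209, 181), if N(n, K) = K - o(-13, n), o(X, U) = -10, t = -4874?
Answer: -4874/191 ≈ -25.518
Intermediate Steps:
N(n, K) = 10 + K (N(n, K) = K - 1*(-10) = K + 10 = 10 + K)
t/N(209, 181) = -4874/(10 + 181) = -4874/191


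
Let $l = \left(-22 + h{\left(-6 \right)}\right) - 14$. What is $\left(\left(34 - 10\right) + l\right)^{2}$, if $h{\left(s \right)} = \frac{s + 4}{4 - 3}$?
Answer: $196$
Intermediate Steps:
$h{\left(s \right)} = 4 + s$ ($h{\left(s \right)} = \frac{4 + s}{1} = \left(4 + s\right) 1 = 4 + s$)
$l = -38$ ($l = \left(-22 + \left(4 - 6\right)\right) - 14 = \left(-22 - 2\right) - 14 = -24 - 14 = -38$)
$\left(\left(34 - 10\right) + l\right)^{2} = \left(\left(34 - 10\right) - 38\right)^{2} = \left(24 - 38\right)^{2} = \left(-14\right)^{2} = 196$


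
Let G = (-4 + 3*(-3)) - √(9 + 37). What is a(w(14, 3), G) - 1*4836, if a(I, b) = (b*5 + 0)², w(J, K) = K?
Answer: 539 + 650*√46 ≈ 4947.5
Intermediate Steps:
G = -13 - √46 (G = (-4 - 9) - √46 = -13 - √46 ≈ -19.782)
a(I, b) = 25*b² (a(I, b) = (5*b + 0)² = (5*b)² = 25*b²)
a(w(14, 3), G) - 1*4836 = 25*(-13 - √46)² - 1*4836 = 25*(-13 - √46)² - 4836 = -4836 + 25*(-13 - √46)²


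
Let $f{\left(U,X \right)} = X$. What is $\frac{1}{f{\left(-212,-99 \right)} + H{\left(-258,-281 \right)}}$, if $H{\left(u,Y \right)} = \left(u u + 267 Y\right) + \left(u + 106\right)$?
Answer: $- \frac{1}{8714} \approx -0.00011476$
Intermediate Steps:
$H{\left(u,Y \right)} = 106 + u + u^{2} + 267 Y$ ($H{\left(u,Y \right)} = \left(u^{2} + 267 Y\right) + \left(106 + u\right) = 106 + u + u^{2} + 267 Y$)
$\frac{1}{f{\left(-212,-99 \right)} + H{\left(-258,-281 \right)}} = \frac{1}{-99 + \left(106 - 258 + \left(-258\right)^{2} + 267 \left(-281\right)\right)} = \frac{1}{-99 + \left(106 - 258 + 66564 - 75027\right)} = \frac{1}{-99 - 8615} = \frac{1}{-8714} = - \frac{1}{8714}$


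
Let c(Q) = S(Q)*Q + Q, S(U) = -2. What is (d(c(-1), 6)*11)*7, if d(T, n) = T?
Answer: 77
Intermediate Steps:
c(Q) = -Q (c(Q) = -2*Q + Q = -Q)
(d(c(-1), 6)*11)*7 = (-1*(-1)*11)*7 = (1*11)*7 = 11*7 = 77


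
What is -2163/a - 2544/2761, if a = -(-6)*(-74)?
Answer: 1614169/408628 ≈ 3.9502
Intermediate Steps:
a = -444 (a = -1*444 = -444)
-2163/a - 2544/2761 = -2163/(-444) - 2544/2761 = -2163*(-1/444) - 2544*1/2761 = 721/148 - 2544/2761 = 1614169/408628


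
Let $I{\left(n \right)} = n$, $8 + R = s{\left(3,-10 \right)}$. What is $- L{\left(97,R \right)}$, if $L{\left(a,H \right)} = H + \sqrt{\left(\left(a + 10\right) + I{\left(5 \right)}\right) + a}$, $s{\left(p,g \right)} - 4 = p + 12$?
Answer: $-11 - \sqrt{209} \approx -25.457$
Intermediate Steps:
$s{\left(p,g \right)} = 16 + p$ ($s{\left(p,g \right)} = 4 + \left(p + 12\right) = 4 + \left(12 + p\right) = 16 + p$)
$R = 11$ ($R = -8 + \left(16 + 3\right) = -8 + 19 = 11$)
$L{\left(a,H \right)} = H + \sqrt{15 + 2 a}$ ($L{\left(a,H \right)} = H + \sqrt{\left(\left(a + 10\right) + 5\right) + a} = H + \sqrt{\left(\left(10 + a\right) + 5\right) + a} = H + \sqrt{\left(15 + a\right) + a} = H + \sqrt{15 + 2 a}$)
$- L{\left(97,R \right)} = - (11 + \sqrt{15 + 2 \cdot 97}) = - (11 + \sqrt{15 + 194}) = - (11 + \sqrt{209}) = -11 - \sqrt{209}$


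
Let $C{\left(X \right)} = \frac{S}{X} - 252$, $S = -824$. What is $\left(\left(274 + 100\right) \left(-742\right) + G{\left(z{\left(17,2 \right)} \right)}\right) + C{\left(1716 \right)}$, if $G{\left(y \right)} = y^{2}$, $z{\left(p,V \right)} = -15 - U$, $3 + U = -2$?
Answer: $- \frac{119116346}{429} \approx -2.7766 \cdot 10^{5}$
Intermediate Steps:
$U = -5$ ($U = -3 - 2 = -5$)
$z{\left(p,V \right)} = -10$ ($z{\left(p,V \right)} = -15 - -5 = -15 + 5 = -10$)
$C{\left(X \right)} = -252 - \frac{824}{X}$ ($C{\left(X \right)} = - \frac{824}{X} - 252 = -252 - \frac{824}{X}$)
$\left(\left(274 + 100\right) \left(-742\right) + G{\left(z{\left(17,2 \right)} \right)}\right) + C{\left(1716 \right)} = \left(\left(274 + 100\right) \left(-742\right) + \left(-10\right)^{2}\right) - \left(252 + \frac{824}{1716}\right) = \left(374 \left(-742\right) + 100\right) - \frac{108314}{429} = \left(-277508 + 100\right) - \frac{108314}{429} = -277408 - \frac{108314}{429} = - \frac{119116346}{429}$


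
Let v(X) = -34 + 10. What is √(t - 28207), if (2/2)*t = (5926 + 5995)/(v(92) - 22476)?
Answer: I*√634669421/150 ≈ 167.95*I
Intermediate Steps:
v(X) = -24
t = -11921/22500 (t = (5926 + 5995)/(-24 - 22476) = 11921/(-22500) = 11921*(-1/22500) = -11921/22500 ≈ -0.52982)
√(t - 28207) = √(-11921/22500 - 28207) = √(-634669421/22500) = I*√634669421/150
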